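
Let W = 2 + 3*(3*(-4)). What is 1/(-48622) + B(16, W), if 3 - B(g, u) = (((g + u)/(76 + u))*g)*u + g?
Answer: -11967959/48622 ≈ -246.14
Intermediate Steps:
W = -34 (W = 2 + 3*(-12) = 2 - 36 = -34)
B(g, u) = 3 - g - g*u*(g + u)/(76 + u) (B(g, u) = 3 - ((((g + u)/(76 + u))*g)*u + g) = 3 - ((g*(g + u)/(76 + u))*u + g) = 3 - (g*u*(g + u)/(76 + u) + g) = 3 - (g + g*u*(g + u)/(76 + u)) = 3 + (-g - g*u*(g + u)/(76 + u)) = 3 - g - g*u*(g + u)/(76 + u))
1/(-48622) + B(16, W) = 1/(-48622) + (228 - 76*16 + 3*(-34) - 1*16*(-34) - 1*16*(-34)² - 1*(-34)*16²)/(76 - 34) = -1/48622 + (228 - 1216 - 102 + 544 - 1*16*1156 - 1*(-34)*256)/42 = -1/48622 + (228 - 1216 - 102 + 544 - 18496 + 8704)/42 = -1/48622 + (1/42)*(-10338) = -1/48622 - 1723/7 = -11967959/48622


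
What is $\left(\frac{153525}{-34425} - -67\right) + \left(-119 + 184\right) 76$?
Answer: $\frac{2296166}{459} \approx 5002.5$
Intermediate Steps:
$\left(\frac{153525}{-34425} - -67\right) + \left(-119 + 184\right) 76 = \left(153525 \left(- \frac{1}{34425}\right) + \left(224 - 157\right)\right) + 65 \cdot 76 = \left(- \frac{2047}{459} + 67\right) + 4940 = \frac{28706}{459} + 4940 = \frac{2296166}{459}$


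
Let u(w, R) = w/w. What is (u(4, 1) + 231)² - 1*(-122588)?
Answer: 176412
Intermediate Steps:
u(w, R) = 1
(u(4, 1) + 231)² - 1*(-122588) = (1 + 231)² - 1*(-122588) = 232² + 122588 = 53824 + 122588 = 176412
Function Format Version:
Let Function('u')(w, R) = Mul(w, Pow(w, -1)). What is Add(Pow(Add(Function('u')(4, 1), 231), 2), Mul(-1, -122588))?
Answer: 176412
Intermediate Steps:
Function('u')(w, R) = 1
Add(Pow(Add(Function('u')(4, 1), 231), 2), Mul(-1, -122588)) = Add(Pow(Add(1, 231), 2), Mul(-1, -122588)) = Add(Pow(232, 2), 122588) = Add(53824, 122588) = 176412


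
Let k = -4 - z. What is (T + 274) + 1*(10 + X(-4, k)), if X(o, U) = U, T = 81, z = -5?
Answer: 366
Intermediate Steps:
k = 1 (k = -4 - 1*(-5) = -4 + 5 = 1)
(T + 274) + 1*(10 + X(-4, k)) = (81 + 274) + 1*(10 + 1) = 355 + 1*11 = 355 + 11 = 366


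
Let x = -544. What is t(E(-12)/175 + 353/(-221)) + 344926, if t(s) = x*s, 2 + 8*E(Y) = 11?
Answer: 786675494/2275 ≈ 3.4579e+5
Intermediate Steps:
E(Y) = 9/8 (E(Y) = -¼ + (⅛)*11 = -¼ + 11/8 = 9/8)
t(s) = -544*s
t(E(-12)/175 + 353/(-221)) + 344926 = -544*((9/8)/175 + 353/(-221)) + 344926 = -544*((9/8)*(1/175) + 353*(-1/221)) + 344926 = -544*(9/1400 - 353/221) + 344926 = -544*(-492211/309400) + 344926 = 1968844/2275 + 344926 = 786675494/2275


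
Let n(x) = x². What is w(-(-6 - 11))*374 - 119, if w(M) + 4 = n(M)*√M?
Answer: -1615 + 108086*√17 ≈ 4.4404e+5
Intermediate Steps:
w(M) = -4 + M^(5/2) (w(M) = -4 + M²*√M = -4 + M^(5/2))
w(-(-6 - 11))*374 - 119 = (-4 + (-(-6 - 11))^(5/2))*374 - 119 = (-4 + (-1*(-17))^(5/2))*374 - 119 = (-4 + 17^(5/2))*374 - 119 = (-4 + 289*√17)*374 - 119 = (-1496 + 108086*√17) - 119 = -1615 + 108086*√17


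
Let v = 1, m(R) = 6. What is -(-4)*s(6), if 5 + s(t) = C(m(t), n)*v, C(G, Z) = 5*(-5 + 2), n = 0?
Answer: -80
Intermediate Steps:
C(G, Z) = -15 (C(G, Z) = 5*(-3) = -15)
s(t) = -20 (s(t) = -5 - 15*1 = -5 - 15 = -20)
-(-4)*s(6) = -(-4)*(-20) = -4*20 = -80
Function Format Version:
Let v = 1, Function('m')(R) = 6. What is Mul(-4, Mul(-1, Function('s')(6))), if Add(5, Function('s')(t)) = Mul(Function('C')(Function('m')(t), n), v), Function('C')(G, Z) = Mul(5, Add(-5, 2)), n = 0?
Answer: -80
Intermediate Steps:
Function('C')(G, Z) = -15 (Function('C')(G, Z) = Mul(5, -3) = -15)
Function('s')(t) = -20 (Function('s')(t) = Add(-5, Mul(-15, 1)) = Add(-5, -15) = -20)
Mul(-4, Mul(-1, Function('s')(6))) = Mul(-4, Mul(-1, -20)) = Mul(-4, 20) = -80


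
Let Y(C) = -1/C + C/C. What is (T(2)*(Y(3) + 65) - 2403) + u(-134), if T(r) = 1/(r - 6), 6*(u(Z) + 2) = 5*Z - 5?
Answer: -30407/12 ≈ -2533.9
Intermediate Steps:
Y(C) = 1 - 1/C (Y(C) = -1/C + 1 = 1 - 1/C)
u(Z) = -17/6 + 5*Z/6 (u(Z) = -2 + (5*Z - 5)/6 = -2 + (-5 + 5*Z)/6 = -2 + (-5/6 + 5*Z/6) = -17/6 + 5*Z/6)
T(r) = 1/(-6 + r)
(T(2)*(Y(3) + 65) - 2403) + u(-134) = (((-1 + 3)/3 + 65)/(-6 + 2) - 2403) + (-17/6 + (5/6)*(-134)) = (((1/3)*2 + 65)/(-4) - 2403) + (-17/6 - 335/3) = (-(2/3 + 65)/4 - 2403) - 229/2 = (-1/4*197/3 - 2403) - 229/2 = (-197/12 - 2403) - 229/2 = -29033/12 - 229/2 = -30407/12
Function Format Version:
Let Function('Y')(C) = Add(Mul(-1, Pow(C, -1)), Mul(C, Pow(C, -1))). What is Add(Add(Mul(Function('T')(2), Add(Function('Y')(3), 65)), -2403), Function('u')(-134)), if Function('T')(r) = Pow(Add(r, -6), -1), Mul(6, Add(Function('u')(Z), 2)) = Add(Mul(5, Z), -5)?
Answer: Rational(-30407, 12) ≈ -2533.9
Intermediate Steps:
Function('Y')(C) = Add(1, Mul(-1, Pow(C, -1))) (Function('Y')(C) = Add(Mul(-1, Pow(C, -1)), 1) = Add(1, Mul(-1, Pow(C, -1))))
Function('u')(Z) = Add(Rational(-17, 6), Mul(Rational(5, 6), Z)) (Function('u')(Z) = Add(-2, Mul(Rational(1, 6), Add(Mul(5, Z), -5))) = Add(-2, Mul(Rational(1, 6), Add(-5, Mul(5, Z)))) = Add(-2, Add(Rational(-5, 6), Mul(Rational(5, 6), Z))) = Add(Rational(-17, 6), Mul(Rational(5, 6), Z)))
Function('T')(r) = Pow(Add(-6, r), -1)
Add(Add(Mul(Function('T')(2), Add(Function('Y')(3), 65)), -2403), Function('u')(-134)) = Add(Add(Mul(Pow(Add(-6, 2), -1), Add(Mul(Pow(3, -1), Add(-1, 3)), 65)), -2403), Add(Rational(-17, 6), Mul(Rational(5, 6), -134))) = Add(Add(Mul(Pow(-4, -1), Add(Mul(Rational(1, 3), 2), 65)), -2403), Add(Rational(-17, 6), Rational(-335, 3))) = Add(Add(Mul(Rational(-1, 4), Add(Rational(2, 3), 65)), -2403), Rational(-229, 2)) = Add(Add(Mul(Rational(-1, 4), Rational(197, 3)), -2403), Rational(-229, 2)) = Add(Add(Rational(-197, 12), -2403), Rational(-229, 2)) = Add(Rational(-29033, 12), Rational(-229, 2)) = Rational(-30407, 12)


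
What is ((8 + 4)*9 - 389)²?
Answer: 78961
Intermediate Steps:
((8 + 4)*9 - 389)² = (12*9 - 389)² = (108 - 389)² = (-281)² = 78961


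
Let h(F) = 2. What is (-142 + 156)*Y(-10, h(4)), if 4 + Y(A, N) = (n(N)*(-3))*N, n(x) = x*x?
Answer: -392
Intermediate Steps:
n(x) = x²
Y(A, N) = -4 - 3*N³ (Y(A, N) = -4 + (N²*(-3))*N = -4 + (-3*N²)*N = -4 - 3*N³)
(-142 + 156)*Y(-10, h(4)) = (-142 + 156)*(-4 - 3*2³) = 14*(-4 - 3*8) = 14*(-4 - 24) = 14*(-28) = -392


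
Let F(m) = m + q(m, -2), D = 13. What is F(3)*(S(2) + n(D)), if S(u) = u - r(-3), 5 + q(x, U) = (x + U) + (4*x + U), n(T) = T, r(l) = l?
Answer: 162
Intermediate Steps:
q(x, U) = -5 + 2*U + 5*x (q(x, U) = -5 + ((x + U) + (4*x + U)) = -5 + ((U + x) + (U + 4*x)) = -5 + (2*U + 5*x) = -5 + 2*U + 5*x)
S(u) = 3 + u (S(u) = u - 1*(-3) = u + 3 = 3 + u)
F(m) = -9 + 6*m (F(m) = m + (-5 + 2*(-2) + 5*m) = m + (-5 - 4 + 5*m) = m + (-9 + 5*m) = -9 + 6*m)
F(3)*(S(2) + n(D)) = (-9 + 6*3)*((3 + 2) + 13) = (-9 + 18)*(5 + 13) = 9*18 = 162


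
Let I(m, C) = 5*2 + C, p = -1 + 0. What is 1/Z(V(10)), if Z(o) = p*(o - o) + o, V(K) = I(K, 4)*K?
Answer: 1/140 ≈ 0.0071429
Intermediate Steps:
p = -1
I(m, C) = 10 + C
V(K) = 14*K (V(K) = (10 + 4)*K = 14*K)
Z(o) = o (Z(o) = -(o - o) + o = -1*0 + o = 0 + o = o)
1/Z(V(10)) = 1/(14*10) = 1/140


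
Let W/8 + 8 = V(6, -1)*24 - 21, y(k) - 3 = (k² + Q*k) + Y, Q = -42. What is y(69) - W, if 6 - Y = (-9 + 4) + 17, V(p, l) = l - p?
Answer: 3436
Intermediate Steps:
Y = -6 (Y = 6 - ((-9 + 4) + 17) = 6 - (-5 + 17) = 6 - 1*12 = 6 - 12 = -6)
y(k) = -3 + k² - 42*k (y(k) = 3 + ((k² - 42*k) - 6) = 3 + (-6 + k² - 42*k) = -3 + k² - 42*k)
W = -1576 (W = -64 + 8*((-1 - 1*6)*24 - 21) = -64 + 8*((-1 - 6)*24 - 21) = -64 + 8*(-7*24 - 21) = -64 + 8*(-168 - 21) = -64 + 8*(-189) = -64 - 1512 = -1576)
y(69) - W = (-3 + 69² - 42*69) - 1*(-1576) = (-3 + 4761 - 2898) + 1576 = 1860 + 1576 = 3436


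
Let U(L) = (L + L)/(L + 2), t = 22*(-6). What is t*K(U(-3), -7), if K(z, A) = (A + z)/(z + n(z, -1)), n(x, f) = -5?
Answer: 132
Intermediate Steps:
t = -132
U(L) = 2*L/(2 + L) (U(L) = (2*L)/(2 + L) = 2*L/(2 + L))
K(z, A) = (A + z)/(-5 + z) (K(z, A) = (A + z)/(z - 5) = (A + z)/(-5 + z))
t*K(U(-3), -7) = -132*(-7 + 2*(-3)/(2 - 3))/(-5 + 2*(-3)/(2 - 3)) = -132*(-7 + 2*(-3)/(-1))/(-5 + 2*(-3)/(-1)) = -132*(-7 + 2*(-3)*(-1))/(-5 + 2*(-3)*(-1)) = -132*(-7 + 6)/(-5 + 6) = -132*(-1)/1 = -132*(-1) = 132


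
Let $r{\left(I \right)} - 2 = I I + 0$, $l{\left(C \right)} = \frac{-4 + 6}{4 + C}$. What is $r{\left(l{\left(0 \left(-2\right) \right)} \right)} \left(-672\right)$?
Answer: $-1512$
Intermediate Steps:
$l{\left(C \right)} = \frac{2}{4 + C}$
$r{\left(I \right)} = 2 + I^{2}$ ($r{\left(I \right)} = 2 + \left(I I + 0\right) = 2 + \left(I^{2} + 0\right) = 2 + I^{2}$)
$r{\left(l{\left(0 \left(-2\right) \right)} \right)} \left(-672\right) = \left(2 + \left(\frac{2}{4 + 0 \left(-2\right)}\right)^{2}\right) \left(-672\right) = \left(2 + \left(\frac{2}{4 + 0}\right)^{2}\right) \left(-672\right) = \left(2 + \left(\frac{2}{4}\right)^{2}\right) \left(-672\right) = \left(2 + \left(2 \cdot \frac{1}{4}\right)^{2}\right) \left(-672\right) = \left(2 + \left(\frac{1}{2}\right)^{2}\right) \left(-672\right) = \left(2 + \frac{1}{4}\right) \left(-672\right) = \frac{9}{4} \left(-672\right) = -1512$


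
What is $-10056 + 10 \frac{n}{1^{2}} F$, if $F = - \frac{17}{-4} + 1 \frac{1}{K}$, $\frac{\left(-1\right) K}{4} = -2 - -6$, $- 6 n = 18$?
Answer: $- \frac{81453}{8} \approx -10182.0$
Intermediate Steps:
$n = -3$ ($n = \left(- \frac{1}{6}\right) 18 = -3$)
$K = -16$ ($K = - 4 \left(-2 - -6\right) = - 4 \left(-2 + 6\right) = \left(-4\right) 4 = -16$)
$F = \frac{67}{16}$ ($F = - \frac{17}{-4} + 1 \frac{1}{-16} = \left(-17\right) \left(- \frac{1}{4}\right) + 1 \left(- \frac{1}{16}\right) = \frac{17}{4} - \frac{1}{16} = \frac{67}{16} \approx 4.1875$)
$-10056 + 10 \frac{n}{1^{2}} F = -10056 + 10 \left(- \frac{3}{1^{2}}\right) \frac{67}{16} = -10056 + 10 \left(- \frac{3}{1}\right) \frac{67}{16} = -10056 + 10 \left(\left(-3\right) 1\right) \frac{67}{16} = -10056 + 10 \left(-3\right) \frac{67}{16} = -10056 - \frac{1005}{8} = - \frac{81453}{8}$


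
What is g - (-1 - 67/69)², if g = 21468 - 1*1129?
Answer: 96815483/4761 ≈ 20335.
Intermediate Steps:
g = 20339 (g = 21468 - 1129 = 20339)
g - (-1 - 67/69)² = 20339 - (-1 - 67/69)² = 20339 - (-136/69)² = 20339 - 1*18496/4761 = 20339 - 18496/4761 = 96815483/4761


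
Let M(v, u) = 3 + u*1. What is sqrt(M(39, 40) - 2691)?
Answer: 2*I*sqrt(662) ≈ 51.459*I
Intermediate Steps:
M(v, u) = 3 + u
sqrt(M(39, 40) - 2691) = sqrt((3 + 40) - 2691) = sqrt(43 - 2691) = sqrt(-2648) = 2*I*sqrt(662)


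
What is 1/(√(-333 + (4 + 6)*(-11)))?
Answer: -I*√443/443 ≈ -0.047511*I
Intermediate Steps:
1/(√(-333 + (4 + 6)*(-11))) = 1/(√(-333 + 10*(-11))) = 1/(√(-333 - 110)) = 1/(√(-443)) = 1/(I*√443) = -I*√443/443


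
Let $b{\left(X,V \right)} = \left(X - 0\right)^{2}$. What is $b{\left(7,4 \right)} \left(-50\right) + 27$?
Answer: $-2423$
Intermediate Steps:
$b{\left(X,V \right)} = X^{2}$ ($b{\left(X,V \right)} = \left(X + 0\right)^{2} = X^{2}$)
$b{\left(7,4 \right)} \left(-50\right) + 27 = 7^{2} \left(-50\right) + 27 = 49 \left(-50\right) + 27 = -2450 + 27 = -2423$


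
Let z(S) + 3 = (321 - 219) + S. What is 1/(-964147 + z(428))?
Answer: -1/963620 ≈ -1.0378e-6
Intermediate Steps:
z(S) = 99 + S (z(S) = -3 + ((321 - 219) + S) = -3 + (102 + S) = 99 + S)
1/(-964147 + z(428)) = 1/(-964147 + (99 + 428)) = 1/(-964147 + 527) = 1/(-963620) = -1/963620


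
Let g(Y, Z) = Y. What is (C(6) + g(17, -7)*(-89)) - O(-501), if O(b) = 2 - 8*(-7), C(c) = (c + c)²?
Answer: -1427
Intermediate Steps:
C(c) = 4*c² (C(c) = (2*c)² = 4*c²)
O(b) = 58 (O(b) = 2 + 56 = 58)
(C(6) + g(17, -7)*(-89)) - O(-501) = (4*6² + 17*(-89)) - 1*58 = (4*36 - 1513) - 58 = (144 - 1513) - 58 = -1369 - 58 = -1427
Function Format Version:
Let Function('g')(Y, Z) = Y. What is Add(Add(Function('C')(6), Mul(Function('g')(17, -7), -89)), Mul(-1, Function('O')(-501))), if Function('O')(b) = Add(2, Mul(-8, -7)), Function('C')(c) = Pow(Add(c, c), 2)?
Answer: -1427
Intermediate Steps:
Function('C')(c) = Mul(4, Pow(c, 2)) (Function('C')(c) = Pow(Mul(2, c), 2) = Mul(4, Pow(c, 2)))
Function('O')(b) = 58 (Function('O')(b) = Add(2, 56) = 58)
Add(Add(Function('C')(6), Mul(Function('g')(17, -7), -89)), Mul(-1, Function('O')(-501))) = Add(Add(Mul(4, Pow(6, 2)), Mul(17, -89)), Mul(-1, 58)) = Add(Add(Mul(4, 36), -1513), -58) = Add(Add(144, -1513), -58) = Add(-1369, -58) = -1427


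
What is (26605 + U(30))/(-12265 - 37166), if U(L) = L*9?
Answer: -26875/49431 ≈ -0.54369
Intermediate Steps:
U(L) = 9*L
(26605 + U(30))/(-12265 - 37166) = (26605 + 9*30)/(-12265 - 37166) = (26605 + 270)/(-49431) = 26875*(-1/49431) = -26875/49431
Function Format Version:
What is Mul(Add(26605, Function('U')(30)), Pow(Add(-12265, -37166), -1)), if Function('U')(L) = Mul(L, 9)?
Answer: Rational(-26875, 49431) ≈ -0.54369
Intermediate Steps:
Function('U')(L) = Mul(9, L)
Mul(Add(26605, Function('U')(30)), Pow(Add(-12265, -37166), -1)) = Mul(Add(26605, Mul(9, 30)), Pow(Add(-12265, -37166), -1)) = Mul(Add(26605, 270), Pow(-49431, -1)) = Mul(26875, Rational(-1, 49431)) = Rational(-26875, 49431)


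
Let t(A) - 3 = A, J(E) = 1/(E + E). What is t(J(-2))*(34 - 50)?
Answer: -44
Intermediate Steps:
J(E) = 1/(2*E)
t(A) = 3 + A
t(J(-2))*(34 - 50) = (3 + (1/2)/(-2))*(34 - 50) = (3 + (1/2)*(-1/2))*(-16) = (3 - 1/4)*(-16) = (11/4)*(-16) = -44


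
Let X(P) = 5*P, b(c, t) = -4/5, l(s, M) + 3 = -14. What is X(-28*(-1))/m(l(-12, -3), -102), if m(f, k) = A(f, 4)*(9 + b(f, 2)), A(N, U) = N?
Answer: -700/697 ≈ -1.0043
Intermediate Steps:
l(s, M) = -17 (l(s, M) = -3 - 14 = -17)
b(c, t) = -⅘ (b(c, t) = -4*⅕ = -⅘)
m(f, k) = 41*f/5 (m(f, k) = f*(9 - ⅘) = f*(41/5) = 41*f/5)
X(-28*(-1))/m(l(-12, -3), -102) = (5*(-28*(-1)))/(((41/5)*(-17))) = (5*28)/(-697/5) = 140*(-5/697) = -700/697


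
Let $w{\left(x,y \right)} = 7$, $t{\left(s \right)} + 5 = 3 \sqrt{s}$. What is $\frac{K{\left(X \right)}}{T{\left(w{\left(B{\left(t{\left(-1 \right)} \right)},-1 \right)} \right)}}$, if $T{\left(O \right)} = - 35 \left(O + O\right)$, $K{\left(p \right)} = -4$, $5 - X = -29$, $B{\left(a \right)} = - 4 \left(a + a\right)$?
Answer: $\frac{2}{245} \approx 0.0081633$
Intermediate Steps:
$t{\left(s \right)} = -5 + 3 \sqrt{s}$
$B{\left(a \right)} = - 8 a$ ($B{\left(a \right)} = - 4 \cdot 2 a = - 8 a$)
$X = 34$ ($X = 5 - -29 = 5 + 29 = 34$)
$T{\left(O \right)} = - 70 O$ ($T{\left(O \right)} = - 35 \cdot 2 O = - 70 O$)
$\frac{K{\left(X \right)}}{T{\left(w{\left(B{\left(t{\left(-1 \right)} \right)},-1 \right)} \right)}} = - \frac{4}{\left(-70\right) 7} = - \frac{4}{-490} = \left(-4\right) \left(- \frac{1}{490}\right) = \frac{2}{245}$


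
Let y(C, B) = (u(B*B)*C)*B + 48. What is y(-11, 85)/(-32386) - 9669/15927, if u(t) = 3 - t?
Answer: -17977014520/85968637 ≈ -209.11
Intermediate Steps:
y(C, B) = 48 + B*C*(3 - B²) (y(C, B) = ((3 - B*B)*C)*B + 48 = ((3 - B²)*C)*B + 48 = (C*(3 - B²))*B + 48 = B*C*(3 - B²) + 48 = 48 + B*C*(3 - B²))
y(-11, 85)/(-32386) - 9669/15927 = (48 - 1*85*(-11)*(-3 + 85²))/(-32386) - 9669/15927 = (48 - 1*85*(-11)*(-3 + 7225))*(-1/32386) - 9669*1/15927 = (48 - 1*85*(-11)*7222)*(-1/32386) - 3223/5309 = (48 + 6752570)*(-1/32386) - 3223/5309 = 6752618*(-1/32386) - 3223/5309 = -3376309/16193 - 3223/5309 = -17977014520/85968637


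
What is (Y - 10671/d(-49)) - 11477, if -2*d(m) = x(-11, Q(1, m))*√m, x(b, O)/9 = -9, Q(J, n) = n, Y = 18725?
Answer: 7248 + 7114*I/189 ≈ 7248.0 + 37.64*I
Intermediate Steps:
x(b, O) = -81 (x(b, O) = 9*(-9) = -81)
d(m) = 81*√m/2 (d(m) = -(-81)*√m/2 = 81*√m/2)
(Y - 10671/d(-49)) - 11477 = (18725 - 10671*(-2*I/567)) - 11477 = (18725 - (-7114)*I/189) - 11477 = (18725 + 7114*I/189) - 11477 = 7248 + 7114*I/189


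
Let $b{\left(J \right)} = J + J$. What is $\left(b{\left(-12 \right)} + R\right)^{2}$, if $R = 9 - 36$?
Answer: $2601$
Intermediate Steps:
$b{\left(J \right)} = 2 J$
$R = -27$ ($R = 9 - 36 = -27$)
$\left(b{\left(-12 \right)} + R\right)^{2} = \left(2 \left(-12\right) - 27\right)^{2} = \left(-24 - 27\right)^{2} = \left(-51\right)^{2} = 2601$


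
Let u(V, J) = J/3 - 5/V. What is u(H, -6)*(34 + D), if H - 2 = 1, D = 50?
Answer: -308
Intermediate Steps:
H = 3 (H = 2 + 1 = 3)
u(V, J) = -5/V + J/3 (u(V, J) = J*(1/3) - 5/V = J/3 - 5/V = -5/V + J/3)
u(H, -6)*(34 + D) = (-5/3 + (1/3)*(-6))*(34 + 50) = (-5*1/3 - 2)*84 = (-5/3 - 2)*84 = -11/3*84 = -308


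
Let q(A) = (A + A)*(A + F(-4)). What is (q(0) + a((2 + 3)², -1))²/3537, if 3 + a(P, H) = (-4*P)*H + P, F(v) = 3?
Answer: 14884/3537 ≈ 4.2081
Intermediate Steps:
q(A) = 2*A*(3 + A) (q(A) = (A + A)*(A + 3) = (2*A)*(3 + A) = 2*A*(3 + A))
a(P, H) = -3 + P - 4*H*P (a(P, H) = -3 + ((-4*P)*H + P) = -3 + (-4*H*P + P) = -3 + (P - 4*H*P) = -3 + P - 4*H*P)
(q(0) + a((2 + 3)², -1))²/3537 = (2*0*(3 + 0) + (-3 + (2 + 3)² - 4*(-1)*(2 + 3)²))²/3537 = (2*0*3 + (-3 + 5² - 4*(-1)*5²))²*(1/3537) = (0 + (-3 + 25 - 4*(-1)*25))²*(1/3537) = (0 + (-3 + 25 + 100))²*(1/3537) = (0 + 122)²*(1/3537) = 122²*(1/3537) = 14884*(1/3537) = 14884/3537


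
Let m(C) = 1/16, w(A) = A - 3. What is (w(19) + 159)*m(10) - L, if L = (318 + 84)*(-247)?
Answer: 1588879/16 ≈ 99305.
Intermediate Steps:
w(A) = -3 + A
m(C) = 1/16
L = -99294 (L = 402*(-247) = -99294)
(w(19) + 159)*m(10) - L = ((-3 + 19) + 159)*(1/16) - 1*(-99294) = (16 + 159)*(1/16) + 99294 = 175*(1/16) + 99294 = 175/16 + 99294 = 1588879/16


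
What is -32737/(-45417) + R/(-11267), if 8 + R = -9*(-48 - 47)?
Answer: 330379580/511713339 ≈ 0.64563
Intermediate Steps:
R = 847 (R = -8 - 9*(-48 - 47) = -8 - 9*(-95) = -8 + 855 = 847)
-32737/(-45417) + R/(-11267) = -32737/(-45417) + 847/(-11267) = -32737*(-1/45417) + 847*(-1/11267) = 32737/45417 - 847/11267 = 330379580/511713339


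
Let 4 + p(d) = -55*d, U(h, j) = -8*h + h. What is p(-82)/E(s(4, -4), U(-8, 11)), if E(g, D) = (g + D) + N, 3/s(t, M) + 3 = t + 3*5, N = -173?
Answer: -24032/623 ≈ -38.575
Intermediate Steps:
U(h, j) = -7*h
s(t, M) = 3/(12 + t) (s(t, M) = 3/(-3 + (t + 3*5)) = 3/(-3 + (t + 15)) = 3/(-3 + (15 + t)) = 3/(12 + t))
p(d) = -4 - 55*d
E(g, D) = -173 + D + g (E(g, D) = (g + D) - 173 = (D + g) - 173 = -173 + D + g)
p(-82)/E(s(4, -4), U(-8, 11)) = (-4 - 55*(-82))/(-173 - 7*(-8) + 3/(12 + 4)) = (-4 + 4510)/(-173 + 56 + 3/16) = 4506/(-173 + 56 + 3*(1/16)) = 4506/(-173 + 56 + 3/16) = 4506/(-1869/16) = 4506*(-16/1869) = -24032/623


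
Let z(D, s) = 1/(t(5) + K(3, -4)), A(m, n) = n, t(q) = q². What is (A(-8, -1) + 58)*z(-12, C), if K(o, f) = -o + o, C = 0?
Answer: 57/25 ≈ 2.2800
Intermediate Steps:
K(o, f) = 0
z(D, s) = 1/25 (z(D, s) = 1/(5² + 0) = 1/(25 + 0) = 1/25)
(A(-8, -1) + 58)*z(-12, C) = (-1 + 58)*(1/25) = 57*(1/25) = 57/25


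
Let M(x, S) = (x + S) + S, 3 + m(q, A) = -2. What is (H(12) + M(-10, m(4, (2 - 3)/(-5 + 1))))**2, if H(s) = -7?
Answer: 729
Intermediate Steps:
m(q, A) = -5 (m(q, A) = -3 - 2 = -5)
M(x, S) = x + 2*S (M(x, S) = (S + x) + S = x + 2*S)
(H(12) + M(-10, m(4, (2 - 3)/(-5 + 1))))**2 = (-7 + (-10 + 2*(-5)))**2 = (-7 + (-10 - 10))**2 = (-7 - 20)**2 = (-27)**2 = 729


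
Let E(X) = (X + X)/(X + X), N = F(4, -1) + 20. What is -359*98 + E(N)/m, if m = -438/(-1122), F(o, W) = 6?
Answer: -2568099/73 ≈ -35179.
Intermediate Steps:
N = 26 (N = 6 + 20 = 26)
m = 73/187 (m = -438*(-1/1122) = 73/187 ≈ 0.39037)
E(X) = 1 (E(X) = (2*X)/((2*X)) = (2*X)*(1/(2*X)) = 1)
-359*98 + E(N)/m = -359*98 + 1/(73/187) = -35182 + 1*(187/73) = -35182 + 187/73 = -2568099/73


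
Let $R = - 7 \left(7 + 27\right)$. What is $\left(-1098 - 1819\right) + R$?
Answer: $-3155$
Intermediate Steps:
$R = -238$ ($R = \left(-7\right) 34 = -238$)
$\left(-1098 - 1819\right) + R = \left(-1098 - 1819\right) - 238 = -2917 - 238 = -3155$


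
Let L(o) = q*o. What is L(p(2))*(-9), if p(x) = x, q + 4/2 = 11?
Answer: -162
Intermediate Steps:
q = 9 (q = -2 + 11 = 9)
L(o) = 9*o
L(p(2))*(-9) = (9*2)*(-9) = 18*(-9) = -162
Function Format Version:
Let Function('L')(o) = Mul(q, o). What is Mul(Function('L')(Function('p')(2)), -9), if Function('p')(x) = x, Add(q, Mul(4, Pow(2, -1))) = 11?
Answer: -162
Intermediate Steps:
q = 9 (q = Add(-2, 11) = 9)
Function('L')(o) = Mul(9, o)
Mul(Function('L')(Function('p')(2)), -9) = Mul(Mul(9, 2), -9) = Mul(18, -9) = -162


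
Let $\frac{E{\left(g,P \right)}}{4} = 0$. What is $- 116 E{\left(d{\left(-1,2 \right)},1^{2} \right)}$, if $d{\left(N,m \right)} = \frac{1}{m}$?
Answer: $0$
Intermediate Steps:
$E{\left(g,P \right)} = 0$ ($E{\left(g,P \right)} = 4 \cdot 0 = 0$)
$- 116 E{\left(d{\left(-1,2 \right)},1^{2} \right)} = \left(-116\right) 0 = 0$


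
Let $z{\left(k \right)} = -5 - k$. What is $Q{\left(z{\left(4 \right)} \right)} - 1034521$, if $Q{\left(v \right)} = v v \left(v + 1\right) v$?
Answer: $-1028689$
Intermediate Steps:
$Q{\left(v \right)} = v^{3} \left(1 + v\right)$ ($Q{\left(v \right)} = v v \left(1 + v\right) v = v^{2} \left(1 + v\right) v = v^{3} \left(1 + v\right)$)
$Q{\left(z{\left(4 \right)} \right)} - 1034521 = \left(-5 - 4\right)^{3} \left(1 - 9\right) - 1034521 = \left(-9\right)^{3} \left(1 - 9\right) - 1034521 = \left(-729\right) \left(-8\right) - 1034521 = 5832 - 1034521 = -1028689$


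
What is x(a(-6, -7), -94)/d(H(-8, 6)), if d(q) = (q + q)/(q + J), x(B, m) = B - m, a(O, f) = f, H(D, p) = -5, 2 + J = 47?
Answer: -348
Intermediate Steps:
J = 45 (J = -2 + 47 = 45)
d(q) = 2*q/(45 + q) (d(q) = (q + q)/(q + 45) = (2*q)/(45 + q) = 2*q/(45 + q))
x(a(-6, -7), -94)/d(H(-8, 6)) = (-7 - 1*(-94))/((2*(-5)/(45 - 5))) = (-7 + 94)/((2*(-5)/40)) = 87/((2*(-5)*(1/40))) = 87/(-¼) = 87*(-4) = -348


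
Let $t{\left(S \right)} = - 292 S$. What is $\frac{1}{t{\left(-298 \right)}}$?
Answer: $\frac{1}{87016} \approx 1.1492 \cdot 10^{-5}$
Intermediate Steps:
$\frac{1}{t{\left(-298 \right)}} = \frac{1}{\left(-292\right) \left(-298\right)} = \frac{1}{87016}$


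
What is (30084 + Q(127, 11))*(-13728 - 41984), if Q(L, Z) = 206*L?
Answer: -3133577152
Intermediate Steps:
(30084 + Q(127, 11))*(-13728 - 41984) = (30084 + 206*127)*(-13728 - 41984) = (30084 + 26162)*(-55712) = 56246*(-55712) = -3133577152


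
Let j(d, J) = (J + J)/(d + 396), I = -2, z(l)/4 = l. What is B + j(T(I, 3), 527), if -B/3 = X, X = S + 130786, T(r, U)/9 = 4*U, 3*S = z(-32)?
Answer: -98841433/252 ≈ -3.9223e+5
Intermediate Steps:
z(l) = 4*l
S = -128/3 (S = (4*(-32))/3 = (⅓)*(-128) = -128/3 ≈ -42.667)
T(r, U) = 36*U (T(r, U) = 9*(4*U) = 36*U)
j(d, J) = 2*J/(396 + d) (j(d, J) = (2*J)/(396 + d) = 2*J/(396 + d))
X = 392230/3 (X = -128/3 + 130786 = 392230/3 ≈ 1.3074e+5)
B = -392230 (B = -3*392230/3 = -392230)
B + j(T(I, 3), 527) = -392230 + 2*527/(396 + 36*3) = -392230 + 2*527/(396 + 108) = -392230 + 2*527/504 = -392230 + 2*527*(1/504) = -392230 + 527/252 = -98841433/252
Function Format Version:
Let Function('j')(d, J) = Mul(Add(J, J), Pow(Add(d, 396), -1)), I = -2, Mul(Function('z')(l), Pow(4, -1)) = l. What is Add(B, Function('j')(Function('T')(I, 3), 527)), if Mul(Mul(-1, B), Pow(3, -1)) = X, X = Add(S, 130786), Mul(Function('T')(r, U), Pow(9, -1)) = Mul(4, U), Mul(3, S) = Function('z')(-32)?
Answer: Rational(-98841433, 252) ≈ -3.9223e+5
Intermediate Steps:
Function('z')(l) = Mul(4, l)
S = Rational(-128, 3) (S = Mul(Rational(1, 3), Mul(4, -32)) = Mul(Rational(1, 3), -128) = Rational(-128, 3) ≈ -42.667)
Function('T')(r, U) = Mul(36, U) (Function('T')(r, U) = Mul(9, Mul(4, U)) = Mul(36, U))
Function('j')(d, J) = Mul(2, J, Pow(Add(396, d), -1)) (Function('j')(d, J) = Mul(Mul(2, J), Pow(Add(396, d), -1)) = Mul(2, J, Pow(Add(396, d), -1)))
X = Rational(392230, 3) (X = Add(Rational(-128, 3), 130786) = Rational(392230, 3) ≈ 1.3074e+5)
B = -392230 (B = Mul(-3, Rational(392230, 3)) = -392230)
Add(B, Function('j')(Function('T')(I, 3), 527)) = Add(-392230, Mul(2, 527, Pow(Add(396, Mul(36, 3)), -1))) = Add(-392230, Mul(2, 527, Pow(Add(396, 108), -1))) = Add(-392230, Mul(2, 527, Pow(504, -1))) = Add(-392230, Mul(2, 527, Rational(1, 504))) = Add(-392230, Rational(527, 252)) = Rational(-98841433, 252)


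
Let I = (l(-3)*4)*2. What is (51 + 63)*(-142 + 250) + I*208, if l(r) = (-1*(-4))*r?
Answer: -7656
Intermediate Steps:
l(r) = 4*r
I = -96 (I = ((4*(-3))*4)*2 = -12*4*2 = -48*2 = -96)
(51 + 63)*(-142 + 250) + I*208 = (51 + 63)*(-142 + 250) - 96*208 = 114*108 - 19968 = 12312 - 19968 = -7656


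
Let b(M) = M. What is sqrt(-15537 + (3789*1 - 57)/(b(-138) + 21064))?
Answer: I*sqrt(1700883747195)/10463 ≈ 124.65*I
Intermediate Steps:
sqrt(-15537 + (3789*1 - 57)/(b(-138) + 21064)) = sqrt(-15537 + (3789*1 - 57)/(-138 + 21064)) = sqrt(-15537 + (3789 - 57)/20926) = sqrt(-15537 + 3732*(1/20926)) = sqrt(-15537 + 1866/10463) = sqrt(-162561765/10463) = I*sqrt(1700883747195)/10463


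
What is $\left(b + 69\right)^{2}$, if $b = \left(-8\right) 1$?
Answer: $3721$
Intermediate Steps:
$b = -8$
$\left(b + 69\right)^{2} = \left(-8 + 69\right)^{2} = 61^{2} = 3721$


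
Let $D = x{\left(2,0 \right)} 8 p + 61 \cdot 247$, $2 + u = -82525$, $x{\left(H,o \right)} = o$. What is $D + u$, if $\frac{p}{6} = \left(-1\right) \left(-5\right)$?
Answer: $-67460$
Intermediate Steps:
$p = 30$ ($p = 6 \left(\left(-1\right) \left(-5\right)\right) = 6 \cdot 5 = 30$)
$u = -82527$ ($u = -2 - 82525 = -82527$)
$D = 15067$ ($D = 0 \cdot 8 \cdot 30 + 61 \cdot 247 = 0 \cdot 30 + 15067 = 0 + 15067 = 15067$)
$D + u = 15067 - 82527 = -67460$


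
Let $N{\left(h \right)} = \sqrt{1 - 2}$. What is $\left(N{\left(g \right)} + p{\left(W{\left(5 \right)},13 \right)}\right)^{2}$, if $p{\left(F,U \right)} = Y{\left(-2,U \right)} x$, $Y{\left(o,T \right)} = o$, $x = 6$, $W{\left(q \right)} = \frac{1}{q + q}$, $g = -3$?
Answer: $\left(12 - i\right)^{2} \approx 143.0 - 24.0 i$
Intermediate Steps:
$W{\left(q \right)} = \frac{1}{2 q}$
$N{\left(h \right)} = i$ ($N{\left(h \right)} = \sqrt{-1} = i$)
$p{\left(F,U \right)} = -12$ ($p{\left(F,U \right)} = \left(-2\right) 6 = -12$)
$\left(N{\left(g \right)} + p{\left(W{\left(5 \right)},13 \right)}\right)^{2} = \left(i - 12\right)^{2} = \left(-12 + i\right)^{2}$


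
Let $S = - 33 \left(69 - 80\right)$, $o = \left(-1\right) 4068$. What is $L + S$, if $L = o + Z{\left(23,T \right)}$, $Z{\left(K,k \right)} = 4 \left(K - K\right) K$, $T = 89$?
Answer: $-3705$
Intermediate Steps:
$Z{\left(K,k \right)} = 0$ ($Z{\left(K,k \right)} = 4 \cdot 0 K = 0 K = 0$)
$o = -4068$
$S = 363$ ($S = \left(-33\right) \left(-11\right) = 363$)
$L = -4068$ ($L = -4068 + 0 = -4068$)
$L + S = -4068 + 363 = -3705$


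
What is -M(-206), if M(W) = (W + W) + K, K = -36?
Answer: 448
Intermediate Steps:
M(W) = -36 + 2*W (M(W) = (W + W) - 36 = 2*W - 36 = -36 + 2*W)
-M(-206) = -(-36 + 2*(-206)) = -(-36 - 412) = -1*(-448) = 448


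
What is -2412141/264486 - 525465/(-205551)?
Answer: -13216291063/2013531918 ≈ -6.5637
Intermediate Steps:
-2412141/264486 - 525465/(-205551) = -2412141*1/264486 - 525465*(-1/205551) = -804047/88162 + 58385/22839 = -13216291063/2013531918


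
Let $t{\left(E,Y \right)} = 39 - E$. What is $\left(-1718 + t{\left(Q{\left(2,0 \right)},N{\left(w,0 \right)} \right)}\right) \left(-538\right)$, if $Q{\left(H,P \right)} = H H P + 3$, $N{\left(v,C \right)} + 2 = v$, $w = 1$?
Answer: $904916$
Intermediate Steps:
$N{\left(v,C \right)} = -2 + v$
$Q{\left(H,P \right)} = 3 + P H^{2}$ ($Q{\left(H,P \right)} = H^{2} P + 3 = P H^{2} + 3 = 3 + P H^{2}$)
$\left(-1718 + t{\left(Q{\left(2,0 \right)},N{\left(w,0 \right)} \right)}\right) \left(-538\right) = \left(-1718 + \left(39 - \left(3 + 0 \cdot 2^{2}\right)\right)\right) \left(-538\right) = \left(-1718 + \left(39 - \left(3 + 0 \cdot 4\right)\right)\right) \left(-538\right) = \left(-1718 + \left(39 - \left(3 + 0\right)\right)\right) \left(-538\right) = \left(-1718 + \left(39 - 3\right)\right) \left(-538\right) = \left(-1718 + 36\right) \left(-538\right) = \left(-1682\right) \left(-538\right) = 904916$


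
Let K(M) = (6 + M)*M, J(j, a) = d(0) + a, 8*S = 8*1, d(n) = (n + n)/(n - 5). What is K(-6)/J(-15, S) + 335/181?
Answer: 335/181 ≈ 1.8508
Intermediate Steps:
d(n) = 2*n/(-5 + n) (d(n) = (2*n)/(-5 + n) = 2*n/(-5 + n))
S = 1 (S = (8*1)/8 = (1/8)*8 = 1)
J(j, a) = a (J(j, a) = 2*0/(-5 + 0) + a = 2*0/(-5) + a = 2*0*(-1/5) + a = 0 + a = a)
K(M) = M*(6 + M)
K(-6)/J(-15, S) + 335/181 = -6*(6 - 6)/1 + 335/181 = -6*0*1 + 335*(1/181) = 0*1 + 335/181 = 0 + 335/181 = 335/181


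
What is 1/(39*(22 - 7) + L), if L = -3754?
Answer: -1/3169 ≈ -0.00031556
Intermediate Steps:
1/(39*(22 - 7) + L) = 1/(39*(22 - 7) - 3754) = 1/(39*15 - 3754) = 1/(585 - 3754) = 1/(-3169) = -1/3169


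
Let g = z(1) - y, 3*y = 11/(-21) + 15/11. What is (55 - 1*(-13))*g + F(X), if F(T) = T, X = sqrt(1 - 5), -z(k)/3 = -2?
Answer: 269552/693 + 2*I ≈ 388.96 + 2.0*I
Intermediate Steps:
z(k) = 6 (z(k) = -3*(-2) = 6)
X = 2*I (X = sqrt(-4) = 2*I ≈ 2.0*I)
y = 194/693 (y = (11/(-21) + 15/11)/3 = (11*(-1/21) + 15*(1/11))/3 = (-11/21 + 15/11)/3 = (1/3)*(194/231) = 194/693 ≈ 0.27994)
g = 3964/693 (g = 6 - 1*194/693 = 6 - 194/693 = 3964/693 ≈ 5.7201)
(55 - 1*(-13))*g + F(X) = (55 - 1*(-13))*(3964/693) + 2*I = (55 + 13)*(3964/693) + 2*I = 68*(3964/693) + 2*I = 269552/693 + 2*I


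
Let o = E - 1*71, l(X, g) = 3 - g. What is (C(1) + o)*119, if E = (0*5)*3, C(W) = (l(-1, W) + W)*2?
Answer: -7735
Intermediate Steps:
C(W) = 6 (C(W) = ((3 - W) + W)*2 = 3*2 = 6)
E = 0 (E = 0*3 = 0)
o = -71 (o = 0 - 1*71 = 0 - 71 = -71)
(C(1) + o)*119 = (6 - 71)*119 = -65*119 = -7735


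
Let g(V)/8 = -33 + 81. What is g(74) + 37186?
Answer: 37570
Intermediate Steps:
g(V) = 384 (g(V) = 8*(-33 + 81) = 8*48 = 384)
g(74) + 37186 = 384 + 37186 = 37570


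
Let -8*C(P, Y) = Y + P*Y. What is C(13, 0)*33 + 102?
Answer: 102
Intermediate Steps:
C(P, Y) = -Y/8 - P*Y/8 (C(P, Y) = -(Y + P*Y)/8 = -Y/8 - P*Y/8)
C(13, 0)*33 + 102 = -⅛*0*(1 + 13)*33 + 102 = -⅛*0*14*33 + 102 = 0*33 + 102 = 0 + 102 = 102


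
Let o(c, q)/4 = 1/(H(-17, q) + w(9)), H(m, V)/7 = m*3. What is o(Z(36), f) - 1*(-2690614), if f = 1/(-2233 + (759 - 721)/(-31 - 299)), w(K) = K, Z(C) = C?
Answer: 234083417/87 ≈ 2.6906e+6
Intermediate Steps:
H(m, V) = 21*m (H(m, V) = 7*(m*3) = 7*(3*m) = 21*m)
f = -165/368464 (f = 1/(-2233 + 38/(-330)) = 1/(-2233 + 38*(-1/330)) = 1/(-2233 - 19/165) = 1/(-368464/165) = -165/368464 ≈ -0.00044781)
o(c, q) = -1/87 (o(c, q) = 4/(21*(-17) + 9) = 4/(-357 + 9) = 4/(-348) = 4*(-1/348) = -1/87)
o(Z(36), f) - 1*(-2690614) = -1/87 - 1*(-2690614) = -1/87 + 2690614 = 234083417/87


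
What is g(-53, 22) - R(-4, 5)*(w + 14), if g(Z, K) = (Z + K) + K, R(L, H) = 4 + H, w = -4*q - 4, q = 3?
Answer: 9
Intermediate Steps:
w = -16 (w = -4*3 - 4 = -12 - 4 = -16)
g(Z, K) = Z + 2*K (g(Z, K) = (K + Z) + K = Z + 2*K)
g(-53, 22) - R(-4, 5)*(w + 14) = (-53 + 2*22) - (4 + 5)*(-16 + 14) = (-53 + 44) - 9*(-2) = -9 - 1*(-18) = -9 + 18 = 9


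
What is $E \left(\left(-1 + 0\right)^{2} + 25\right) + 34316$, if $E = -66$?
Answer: $32600$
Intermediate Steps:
$E \left(\left(-1 + 0\right)^{2} + 25\right) + 34316 = - 66 \left(\left(-1 + 0\right)^{2} + 25\right) + 34316 = - 66 \left(\left(-1\right)^{2} + 25\right) + 34316 = - 66 \left(1 + 25\right) + 34316 = \left(-66\right) 26 + 34316 = -1716 + 34316 = 32600$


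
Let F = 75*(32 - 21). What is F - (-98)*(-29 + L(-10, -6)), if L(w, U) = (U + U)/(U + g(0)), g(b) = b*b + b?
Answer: -1821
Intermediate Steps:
g(b) = b + b² (g(b) = b² + b = b + b²)
F = 825 (F = 75*11 = 825)
L(w, U) = 2 (L(w, U) = (U + U)/(U + 0*(1 + 0)) = (2*U)/(U + 0*1) = (2*U)/(U + 0) = (2*U)/U = 2)
F - (-98)*(-29 + L(-10, -6)) = 825 - (-98)*(-29 + 2) = 825 - (-98)*(-27) = 825 - 1*2646 = 825 - 2646 = -1821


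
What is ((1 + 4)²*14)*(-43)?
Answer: -15050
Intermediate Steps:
((1 + 4)²*14)*(-43) = (5²*14)*(-43) = (25*14)*(-43) = 350*(-43) = -15050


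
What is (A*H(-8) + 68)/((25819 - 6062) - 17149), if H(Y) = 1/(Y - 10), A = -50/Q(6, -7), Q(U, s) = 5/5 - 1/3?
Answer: 433/15648 ≈ 0.027671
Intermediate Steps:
Q(U, s) = ⅔ (Q(U, s) = 5*(⅕) - 1*⅓ = 1 - ⅓ = ⅔)
A = -75 (A = -50/⅔ = -50*3/2 = -75)
H(Y) = 1/(-10 + Y)
(A*H(-8) + 68)/((25819 - 6062) - 17149) = (-75/(-10 - 8) + 68)/((25819 - 6062) - 17149) = (-75/(-18) + 68)/(19757 - 17149) = (-75*(-1/18) + 68)/2608 = (25/6 + 68)*(1/2608) = (433/6)*(1/2608) = 433/15648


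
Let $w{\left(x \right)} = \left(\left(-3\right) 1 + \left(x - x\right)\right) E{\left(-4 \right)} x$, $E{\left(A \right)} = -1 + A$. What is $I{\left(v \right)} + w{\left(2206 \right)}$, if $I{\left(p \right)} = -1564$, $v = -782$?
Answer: $31526$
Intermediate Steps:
$w{\left(x \right)} = 15 x$ ($w{\left(x \right)} = \left(\left(-3\right) 1 + \left(x - x\right)\right) \left(-1 - 4\right) x = \left(-3 + 0\right) \left(-5\right) x = \left(-3\right) \left(-5\right) x = 15 x$)
$I{\left(v \right)} + w{\left(2206 \right)} = -1564 + 15 \cdot 2206 = -1564 + 33090 = 31526$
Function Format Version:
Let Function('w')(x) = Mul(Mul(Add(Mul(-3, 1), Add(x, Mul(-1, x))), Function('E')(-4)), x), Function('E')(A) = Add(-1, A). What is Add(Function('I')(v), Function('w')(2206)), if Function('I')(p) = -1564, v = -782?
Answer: 31526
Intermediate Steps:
Function('w')(x) = Mul(15, x) (Function('w')(x) = Mul(Mul(Add(Mul(-3, 1), Add(x, Mul(-1, x))), Add(-1, -4)), x) = Mul(Mul(Add(-3, 0), -5), x) = Mul(Mul(-3, -5), x) = Mul(15, x))
Add(Function('I')(v), Function('w')(2206)) = Add(-1564, Mul(15, 2206)) = Add(-1564, 33090) = 31526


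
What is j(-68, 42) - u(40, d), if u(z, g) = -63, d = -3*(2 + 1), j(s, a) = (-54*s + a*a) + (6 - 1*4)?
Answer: 5501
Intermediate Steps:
j(s, a) = 2 + a**2 - 54*s (j(s, a) = (-54*s + a**2) + (6 - 4) = (a**2 - 54*s) + 2 = 2 + a**2 - 54*s)
d = -9 (d = -3*3 = -9)
j(-68, 42) - u(40, d) = (2 + 42**2 - 54*(-68)) - 1*(-63) = (2 + 1764 + 3672) + 63 = 5438 + 63 = 5501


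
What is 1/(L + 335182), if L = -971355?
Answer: -1/636173 ≈ -1.5719e-6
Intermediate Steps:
1/(L + 335182) = 1/(-971355 + 335182) = 1/(-636173) = -1/636173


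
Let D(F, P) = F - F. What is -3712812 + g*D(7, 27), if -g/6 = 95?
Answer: -3712812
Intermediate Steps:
g = -570 (g = -6*95 = -570)
D(F, P) = 0
-3712812 + g*D(7, 27) = -3712812 - 570*0 = -3712812 + 0 = -3712812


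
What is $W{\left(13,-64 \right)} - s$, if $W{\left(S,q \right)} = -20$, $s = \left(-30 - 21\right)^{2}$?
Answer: $-2621$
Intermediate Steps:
$s = 2601$ ($s = \left(-51\right)^{2} = 2601$)
$W{\left(13,-64 \right)} - s = -20 - 2601 = -2621$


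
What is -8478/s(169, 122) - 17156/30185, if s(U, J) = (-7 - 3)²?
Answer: -25762403/301850 ≈ -85.348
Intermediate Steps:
s(U, J) = 100 (s(U, J) = (-10)² = 100)
-8478/s(169, 122) - 17156/30185 = -8478/100 - 17156/30185 = -8478*1/100 - 17156*1/30185 = -4239/50 - 17156/30185 = -25762403/301850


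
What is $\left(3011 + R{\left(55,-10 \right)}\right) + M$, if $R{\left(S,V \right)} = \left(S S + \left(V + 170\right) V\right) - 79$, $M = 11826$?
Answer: $16183$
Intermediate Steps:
$R{\left(S,V \right)} = -79 + S^{2} + V \left(170 + V\right)$ ($R{\left(S,V \right)} = \left(S^{2} + \left(170 + V\right) V\right) - 79 = \left(S^{2} + V \left(170 + V\right)\right) - 79 = -79 + S^{2} + V \left(170 + V\right)$)
$\left(3011 + R{\left(55,-10 \right)}\right) + M = \left(3011 + \left(-79 + 55^{2} + \left(-10\right)^{2} + 170 \left(-10\right)\right)\right) + 11826 = \left(3011 + \left(-79 + 3025 + 100 - 1700\right)\right) + 11826 = \left(3011 + 1346\right) + 11826 = 4357 + 11826 = 16183$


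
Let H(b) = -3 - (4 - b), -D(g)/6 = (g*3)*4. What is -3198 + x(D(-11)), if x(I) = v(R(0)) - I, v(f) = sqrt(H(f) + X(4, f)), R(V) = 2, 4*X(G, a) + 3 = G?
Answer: -3990 + I*sqrt(19)/2 ≈ -3990.0 + 2.1795*I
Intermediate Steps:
X(G, a) = -3/4 + G/4
D(g) = -72*g (D(g) = -6*g*3*4 = -6*3*g*4 = -72*g)
H(b) = -7 + b (H(b) = -3 + (-4 + b) = -7 + b)
v(f) = sqrt(-27/4 + f) (v(f) = sqrt((-7 + f) + (-3/4 + (1/4)*4)) = sqrt((-7 + f) + (-3/4 + 1)) = sqrt((-7 + f) + 1/4) = sqrt(-27/4 + f))
x(I) = -I + I*sqrt(19)/2 (x(I) = sqrt(-27 + 4*2)/2 - I = sqrt(-27 + 8)/2 - I = sqrt(-19)/2 - I = (I*sqrt(19))/2 - I = I*sqrt(19)/2 - I = -I + I*sqrt(19)/2)
-3198 + x(D(-11)) = -3198 + (-(-72)*(-11) + I*sqrt(19)/2) = -3198 + (-1*792 + I*sqrt(19)/2) = -3198 + (-792 + I*sqrt(19)/2) = -3990 + I*sqrt(19)/2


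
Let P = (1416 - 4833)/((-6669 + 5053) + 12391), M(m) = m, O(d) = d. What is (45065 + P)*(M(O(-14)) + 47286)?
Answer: 22953957598576/10775 ≈ 2.1303e+9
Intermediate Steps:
P = -3417/10775 (P = -3417/(-1616 + 12391) = -3417/10775 ≈ -0.31712)
(45065 + P)*(M(O(-14)) + 47286) = (45065 - 3417/10775)*(-14 + 47286) = (485571958/10775)*47272 = 22953957598576/10775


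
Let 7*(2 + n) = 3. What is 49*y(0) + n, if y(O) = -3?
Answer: -1040/7 ≈ -148.57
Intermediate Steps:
n = -11/7 (n = -2 + (1/7)*3 = -2 + 3/7 = -11/7 ≈ -1.5714)
49*y(0) + n = 49*(-3) - 11/7 = -147 - 11/7 = -1040/7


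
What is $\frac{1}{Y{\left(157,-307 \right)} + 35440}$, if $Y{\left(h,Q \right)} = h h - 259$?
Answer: $\frac{1}{59830} \approx 1.6714 \cdot 10^{-5}$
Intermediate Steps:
$Y{\left(h,Q \right)} = -259 + h^{2}$ ($Y{\left(h,Q \right)} = h^{2} - 259 = -259 + h^{2}$)
$\frac{1}{Y{\left(157,-307 \right)} + 35440} = \frac{1}{\left(-259 + 157^{2}\right) + 35440} = \frac{1}{\left(-259 + 24649\right) + 35440} = \frac{1}{24390 + 35440} = \frac{1}{59830}$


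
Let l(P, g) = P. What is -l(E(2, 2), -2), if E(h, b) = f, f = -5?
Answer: 5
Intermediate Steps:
E(h, b) = -5
-l(E(2, 2), -2) = -1*(-5) = 5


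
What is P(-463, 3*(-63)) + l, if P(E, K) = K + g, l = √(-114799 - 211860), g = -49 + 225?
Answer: -13 + I*√326659 ≈ -13.0 + 571.54*I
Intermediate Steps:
g = 176
l = I*√326659 (l = √(-326659) = I*√326659 ≈ 571.54*I)
P(E, K) = 176 + K (P(E, K) = K + 176 = 176 + K)
P(-463, 3*(-63)) + l = (176 + 3*(-63)) + I*√326659 = (176 - 189) + I*√326659 = -13 + I*√326659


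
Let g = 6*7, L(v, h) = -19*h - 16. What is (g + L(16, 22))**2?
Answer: 153664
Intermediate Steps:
L(v, h) = -16 - 19*h
g = 42
(g + L(16, 22))**2 = (42 + (-16 - 19*22))**2 = (42 + (-16 - 418))**2 = (42 - 434)**2 = (-392)**2 = 153664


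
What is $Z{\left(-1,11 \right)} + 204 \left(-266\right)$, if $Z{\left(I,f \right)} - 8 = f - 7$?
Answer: $-54252$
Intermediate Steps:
$Z{\left(I,f \right)} = 1 + f$ ($Z{\left(I,f \right)} = 8 + \left(f - 7\right) = 8 + \left(-7 + f\right) = 1 + f$)
$Z{\left(-1,11 \right)} + 204 \left(-266\right) = \left(1 + 11\right) + 204 \left(-266\right) = 12 - 54264 = -54252$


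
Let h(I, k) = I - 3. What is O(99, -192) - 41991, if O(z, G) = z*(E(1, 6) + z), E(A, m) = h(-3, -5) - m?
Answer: -33378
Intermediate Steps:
h(I, k) = -3 + I
E(A, m) = -6 - m (E(A, m) = (-3 - 3) - m = -6 - m)
O(z, G) = z*(-12 + z) (O(z, G) = z*((-6 - 1*6) + z) = z*((-6 - 6) + z) = z*(-12 + z))
O(99, -192) - 41991 = 99*(-12 + 99) - 41991 = 99*87 - 41991 = 8613 - 41991 = -33378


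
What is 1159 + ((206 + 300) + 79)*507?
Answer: 297754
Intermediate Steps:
1159 + ((206 + 300) + 79)*507 = 1159 + (506 + 79)*507 = 1159 + 585*507 = 1159 + 296595 = 297754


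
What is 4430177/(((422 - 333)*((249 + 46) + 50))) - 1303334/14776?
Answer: 12720712441/226848540 ≈ 56.076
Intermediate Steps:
4430177/(((422 - 333)*((249 + 46) + 50))) - 1303334/14776 = 4430177/((89*(295 + 50))) - 1303334*1/14776 = 4430177/((89*345)) - 651667/7388 = 4430177/30705 - 651667/7388 = 12720712441/226848540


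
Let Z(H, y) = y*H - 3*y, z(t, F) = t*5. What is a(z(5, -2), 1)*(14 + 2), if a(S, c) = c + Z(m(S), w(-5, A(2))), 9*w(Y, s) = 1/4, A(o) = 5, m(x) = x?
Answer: 232/9 ≈ 25.778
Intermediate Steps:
w(Y, s) = 1/36 (w(Y, s) = (1/9)/4 = (1/9)*(1/4) = 1/36)
z(t, F) = 5*t
Z(H, y) = -3*y + H*y (Z(H, y) = H*y - 3*y = -3*y + H*y)
a(S, c) = -1/12 + c + S/36 (a(S, c) = c + (-3 + S)/36 = c + (-1/12 + S/36) = -1/12 + c + S/36)
a(z(5, -2), 1)*(14 + 2) = (-1/12 + 1 + (5*5)/36)*(14 + 2) = (-1/12 + 1 + (1/36)*25)*16 = (-1/12 + 1 + 25/36)*16 = (29/18)*16 = 232/9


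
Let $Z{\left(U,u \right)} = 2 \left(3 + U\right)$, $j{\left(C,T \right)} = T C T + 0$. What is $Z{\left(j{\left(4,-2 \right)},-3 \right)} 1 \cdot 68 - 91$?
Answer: $2493$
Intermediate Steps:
$j{\left(C,T \right)} = C T^{2}$ ($j{\left(C,T \right)} = C T T + 0 = C T^{2} + 0 = C T^{2}$)
$Z{\left(U,u \right)} = 6 + 2 U$
$Z{\left(j{\left(4,-2 \right)},-3 \right)} 1 \cdot 68 - 91 = \left(6 + 2 \cdot 4 \left(-2\right)^{2}\right) 1 \cdot 68 - 91 = \left(6 + 2 \cdot 4 \cdot 4\right) 1 \cdot 68 - 91 = \left(6 + 2 \cdot 16\right) 1 \cdot 68 - 91 = \left(6 + 32\right) 1 \cdot 68 - 91 = 38 \cdot 1 \cdot 68 - 91 = 38 \cdot 68 - 91 = 2584 - 91 = 2493$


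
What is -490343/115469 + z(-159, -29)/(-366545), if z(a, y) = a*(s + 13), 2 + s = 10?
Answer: -179347223944/42324584605 ≈ -4.2374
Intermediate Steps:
s = 8 (s = -2 + 10 = 8)
z(a, y) = 21*a (z(a, y) = a*(8 + 13) = a*21 = 21*a)
-490343/115469 + z(-159, -29)/(-366545) = -490343/115469 + (21*(-159))/(-366545) = -490343*1/115469 - 3339*(-1/366545) = -490343/115469 + 3339/366545 = -179347223944/42324584605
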